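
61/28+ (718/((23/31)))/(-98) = -34695/4508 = -7.70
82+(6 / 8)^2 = 1321 / 16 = 82.56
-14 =-14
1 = 1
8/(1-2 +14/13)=104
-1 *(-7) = 7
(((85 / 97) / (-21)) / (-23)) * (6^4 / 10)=3672 / 15617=0.24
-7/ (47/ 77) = -539/ 47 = -11.47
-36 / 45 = -4 / 5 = -0.80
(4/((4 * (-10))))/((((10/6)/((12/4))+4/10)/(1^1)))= -9/86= -0.10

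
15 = 15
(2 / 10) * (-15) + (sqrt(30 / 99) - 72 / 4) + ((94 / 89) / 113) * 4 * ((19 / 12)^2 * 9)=-405427 / 20114 + sqrt(330) / 33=-19.61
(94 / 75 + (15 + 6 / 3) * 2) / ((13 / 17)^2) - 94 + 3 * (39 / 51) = -6770353 / 215475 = -31.42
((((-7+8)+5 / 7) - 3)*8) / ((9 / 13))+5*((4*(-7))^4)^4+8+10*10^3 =4995702248133623136981312 / 7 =713671749733374733854473.10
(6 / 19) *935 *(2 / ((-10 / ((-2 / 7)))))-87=-9327 / 133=-70.13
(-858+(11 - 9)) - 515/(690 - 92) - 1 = -513001/598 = -857.86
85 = 85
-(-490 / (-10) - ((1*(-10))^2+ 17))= 68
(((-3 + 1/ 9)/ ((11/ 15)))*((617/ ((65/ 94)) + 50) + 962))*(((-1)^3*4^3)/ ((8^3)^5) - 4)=45365116754306539/ 1511828488192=30006.79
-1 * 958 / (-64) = 479 / 32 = 14.97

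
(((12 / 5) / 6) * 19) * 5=38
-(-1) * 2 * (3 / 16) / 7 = 3 / 56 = 0.05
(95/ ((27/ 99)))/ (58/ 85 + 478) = 88825/ 122064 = 0.73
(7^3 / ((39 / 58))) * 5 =99470 / 39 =2550.51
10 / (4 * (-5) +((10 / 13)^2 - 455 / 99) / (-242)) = -8097804 / 16182209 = -0.50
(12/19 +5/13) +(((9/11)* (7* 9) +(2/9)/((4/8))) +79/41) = 55074265/1002573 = 54.93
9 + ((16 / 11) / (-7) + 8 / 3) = 2647 / 231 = 11.46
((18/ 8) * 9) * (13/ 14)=1053/ 56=18.80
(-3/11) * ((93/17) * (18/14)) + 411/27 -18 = -55324/11781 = -4.70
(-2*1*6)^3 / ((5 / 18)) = -31104 / 5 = -6220.80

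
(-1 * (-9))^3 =729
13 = 13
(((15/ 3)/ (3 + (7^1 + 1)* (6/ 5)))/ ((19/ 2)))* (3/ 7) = 50/ 2793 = 0.02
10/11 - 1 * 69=-68.09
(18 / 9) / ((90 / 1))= 1 / 45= 0.02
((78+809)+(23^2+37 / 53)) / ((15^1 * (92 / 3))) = 15017 / 4876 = 3.08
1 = 1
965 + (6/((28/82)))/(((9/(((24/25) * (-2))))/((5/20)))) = 168711/175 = 964.06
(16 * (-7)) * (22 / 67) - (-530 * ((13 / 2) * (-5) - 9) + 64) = -1480417 / 67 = -22095.78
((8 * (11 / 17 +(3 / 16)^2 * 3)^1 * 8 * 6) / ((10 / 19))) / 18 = 12445 / 408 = 30.50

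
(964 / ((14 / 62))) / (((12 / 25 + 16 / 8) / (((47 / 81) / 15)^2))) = 1064738 / 413343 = 2.58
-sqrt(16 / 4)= -2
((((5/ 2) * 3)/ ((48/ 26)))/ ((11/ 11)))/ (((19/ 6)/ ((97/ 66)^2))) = 611585/ 220704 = 2.77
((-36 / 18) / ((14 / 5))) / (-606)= 5 / 4242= 0.00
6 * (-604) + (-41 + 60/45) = -3663.67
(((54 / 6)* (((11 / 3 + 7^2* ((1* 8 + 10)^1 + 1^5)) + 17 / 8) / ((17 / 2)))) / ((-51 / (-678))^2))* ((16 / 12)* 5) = 1168676.68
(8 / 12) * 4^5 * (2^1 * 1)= 4096 / 3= 1365.33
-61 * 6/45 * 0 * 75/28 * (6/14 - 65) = 0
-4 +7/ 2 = -1/ 2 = -0.50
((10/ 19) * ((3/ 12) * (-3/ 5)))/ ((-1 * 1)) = 3/ 38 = 0.08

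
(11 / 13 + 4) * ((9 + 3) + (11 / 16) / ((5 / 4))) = 15813 / 260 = 60.82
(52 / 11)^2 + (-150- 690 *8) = -683366 / 121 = -5647.65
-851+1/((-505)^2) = -217026274/255025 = -851.00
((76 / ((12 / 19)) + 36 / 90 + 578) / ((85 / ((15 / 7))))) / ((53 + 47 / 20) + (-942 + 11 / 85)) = -41924 / 2109919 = -0.02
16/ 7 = 2.29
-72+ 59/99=-71.40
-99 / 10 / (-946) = 9 / 860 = 0.01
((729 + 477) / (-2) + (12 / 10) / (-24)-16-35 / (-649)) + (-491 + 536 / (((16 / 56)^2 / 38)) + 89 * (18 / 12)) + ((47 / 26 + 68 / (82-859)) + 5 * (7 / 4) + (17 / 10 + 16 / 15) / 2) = 6517352633255 / 26222196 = 248543.36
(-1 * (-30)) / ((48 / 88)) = 55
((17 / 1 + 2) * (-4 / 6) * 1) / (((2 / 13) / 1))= -247 / 3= -82.33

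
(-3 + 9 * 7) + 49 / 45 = 61.09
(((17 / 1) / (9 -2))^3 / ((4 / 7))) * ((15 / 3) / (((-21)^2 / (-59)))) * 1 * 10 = -7246675 / 43218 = -167.68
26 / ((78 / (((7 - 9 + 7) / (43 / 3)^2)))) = 15 / 1849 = 0.01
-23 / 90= -0.26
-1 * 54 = -54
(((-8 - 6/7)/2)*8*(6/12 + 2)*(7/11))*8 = -4960/11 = -450.91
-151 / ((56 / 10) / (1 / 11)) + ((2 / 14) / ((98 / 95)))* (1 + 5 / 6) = -49745 / 22638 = -2.20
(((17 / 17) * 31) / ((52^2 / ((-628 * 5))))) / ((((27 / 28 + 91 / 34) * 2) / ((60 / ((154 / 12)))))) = -74465100 / 3221647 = -23.11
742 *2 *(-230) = -341320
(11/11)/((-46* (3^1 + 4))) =-1/322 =-0.00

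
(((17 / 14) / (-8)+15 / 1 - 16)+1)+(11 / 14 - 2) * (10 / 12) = -391 / 336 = -1.16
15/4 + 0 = 15/4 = 3.75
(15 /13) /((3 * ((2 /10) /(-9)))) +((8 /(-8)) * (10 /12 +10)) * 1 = -2195 /78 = -28.14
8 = 8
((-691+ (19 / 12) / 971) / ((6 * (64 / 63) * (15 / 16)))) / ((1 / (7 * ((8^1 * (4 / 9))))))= -394524137 / 131085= -3009.68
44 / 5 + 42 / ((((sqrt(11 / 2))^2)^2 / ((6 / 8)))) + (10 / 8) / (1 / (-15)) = -21559 / 2420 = -8.91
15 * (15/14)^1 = 225/14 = 16.07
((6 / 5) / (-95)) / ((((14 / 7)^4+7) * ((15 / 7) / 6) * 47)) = -0.00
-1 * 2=-2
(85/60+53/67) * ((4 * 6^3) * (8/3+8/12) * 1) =6358.21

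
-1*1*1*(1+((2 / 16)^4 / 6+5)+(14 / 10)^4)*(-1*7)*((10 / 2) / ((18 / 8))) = 1058173207 / 6912000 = 153.09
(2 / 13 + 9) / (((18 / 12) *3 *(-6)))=-119 / 351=-0.34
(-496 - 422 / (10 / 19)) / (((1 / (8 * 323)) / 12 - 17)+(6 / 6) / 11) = 2213320032 / 28837385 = 76.75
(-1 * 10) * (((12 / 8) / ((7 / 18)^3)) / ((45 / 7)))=-1944 / 49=-39.67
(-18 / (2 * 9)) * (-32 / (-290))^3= -4096 / 3048625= -0.00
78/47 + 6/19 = 1764/893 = 1.98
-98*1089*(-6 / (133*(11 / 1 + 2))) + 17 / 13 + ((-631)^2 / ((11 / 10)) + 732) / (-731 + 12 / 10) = -1242512509 / 9914333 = -125.32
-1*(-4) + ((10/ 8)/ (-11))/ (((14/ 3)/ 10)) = 3.76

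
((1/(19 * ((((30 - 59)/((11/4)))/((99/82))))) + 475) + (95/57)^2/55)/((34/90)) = 42497650145/33796136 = 1257.47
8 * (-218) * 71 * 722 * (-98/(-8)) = -1095161368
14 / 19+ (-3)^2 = 185 / 19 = 9.74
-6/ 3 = -2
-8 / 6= -4 / 3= -1.33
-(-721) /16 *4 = 721 /4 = 180.25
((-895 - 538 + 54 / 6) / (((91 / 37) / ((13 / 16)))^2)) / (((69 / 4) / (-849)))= 34481003 / 4508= 7648.85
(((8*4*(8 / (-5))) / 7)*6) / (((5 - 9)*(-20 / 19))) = -1824 / 175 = -10.42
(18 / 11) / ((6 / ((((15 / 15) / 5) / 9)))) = 1 / 165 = 0.01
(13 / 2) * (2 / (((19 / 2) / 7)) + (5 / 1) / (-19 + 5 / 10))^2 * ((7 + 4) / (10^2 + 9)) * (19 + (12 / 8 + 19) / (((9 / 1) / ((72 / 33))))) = 1226617938 / 53868781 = 22.77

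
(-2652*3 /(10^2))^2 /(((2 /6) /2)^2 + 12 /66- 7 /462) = 142420356 /4375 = 32553.22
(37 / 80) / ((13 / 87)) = 3219 / 1040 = 3.10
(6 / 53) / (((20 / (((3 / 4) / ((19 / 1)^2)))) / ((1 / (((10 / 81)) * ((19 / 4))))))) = 729 / 36352700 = 0.00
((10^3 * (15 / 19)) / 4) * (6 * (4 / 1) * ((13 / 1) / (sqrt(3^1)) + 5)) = 450000 / 19 + 390000 * sqrt(3) / 19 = 59236.83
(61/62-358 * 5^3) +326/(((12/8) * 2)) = -8303105/186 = -44640.35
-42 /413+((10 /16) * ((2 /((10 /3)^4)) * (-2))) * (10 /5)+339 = 39985221 /118000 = 338.86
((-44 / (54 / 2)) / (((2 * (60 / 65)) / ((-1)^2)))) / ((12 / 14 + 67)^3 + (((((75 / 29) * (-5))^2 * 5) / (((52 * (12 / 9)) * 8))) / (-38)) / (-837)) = -40429164840064 / 14310686109862546875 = -0.00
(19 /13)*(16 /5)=304 /65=4.68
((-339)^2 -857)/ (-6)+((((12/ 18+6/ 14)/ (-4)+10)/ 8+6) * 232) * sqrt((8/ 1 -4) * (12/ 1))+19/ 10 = -570263/ 30+140621 * sqrt(3)/ 21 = -7410.54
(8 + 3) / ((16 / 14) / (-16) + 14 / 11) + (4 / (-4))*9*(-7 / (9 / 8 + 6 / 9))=352562 / 7955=44.32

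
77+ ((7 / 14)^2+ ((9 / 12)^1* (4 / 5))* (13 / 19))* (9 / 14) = 411899 / 5320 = 77.42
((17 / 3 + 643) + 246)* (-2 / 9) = -5368 / 27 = -198.81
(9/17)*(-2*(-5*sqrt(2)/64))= 45*sqrt(2)/544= 0.12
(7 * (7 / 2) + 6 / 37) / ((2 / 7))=12775 / 148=86.32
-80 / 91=-0.88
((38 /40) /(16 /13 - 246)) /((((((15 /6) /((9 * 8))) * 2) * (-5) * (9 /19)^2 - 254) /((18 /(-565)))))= -1605006 /3298015759775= -0.00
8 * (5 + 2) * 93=5208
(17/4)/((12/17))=289/48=6.02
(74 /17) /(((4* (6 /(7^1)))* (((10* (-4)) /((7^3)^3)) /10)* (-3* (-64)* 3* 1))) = -10451584213 /470016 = -22236.66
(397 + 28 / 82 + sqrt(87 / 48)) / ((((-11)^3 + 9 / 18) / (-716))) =358 * sqrt(29) / 2661 + 23328712 / 109101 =214.55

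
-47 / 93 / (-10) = 47 / 930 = 0.05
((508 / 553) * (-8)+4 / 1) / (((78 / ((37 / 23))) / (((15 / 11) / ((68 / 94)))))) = -4025785 / 30919889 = -0.13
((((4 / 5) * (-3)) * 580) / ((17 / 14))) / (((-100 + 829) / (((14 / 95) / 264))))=-11368 / 12950685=-0.00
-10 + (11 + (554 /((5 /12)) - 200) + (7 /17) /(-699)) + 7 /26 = 1746954569 /1544790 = 1130.87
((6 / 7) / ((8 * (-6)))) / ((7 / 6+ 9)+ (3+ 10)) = -3 / 3892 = -0.00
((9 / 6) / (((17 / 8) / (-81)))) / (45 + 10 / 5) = -972 / 799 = -1.22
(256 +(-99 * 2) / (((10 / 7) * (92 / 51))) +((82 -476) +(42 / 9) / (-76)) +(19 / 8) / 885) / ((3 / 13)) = -576216485 / 618792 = -931.20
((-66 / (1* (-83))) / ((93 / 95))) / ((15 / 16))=6688 / 7719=0.87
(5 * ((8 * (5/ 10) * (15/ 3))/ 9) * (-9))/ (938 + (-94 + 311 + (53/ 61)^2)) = -93025/ 1075141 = -0.09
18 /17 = 1.06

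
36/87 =12/29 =0.41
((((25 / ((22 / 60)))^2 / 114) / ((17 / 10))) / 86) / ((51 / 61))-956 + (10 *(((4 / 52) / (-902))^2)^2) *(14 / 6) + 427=-3539911587249317833653973 / 6695927115207431419032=-528.67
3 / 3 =1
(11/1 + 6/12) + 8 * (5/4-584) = -9301/2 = -4650.50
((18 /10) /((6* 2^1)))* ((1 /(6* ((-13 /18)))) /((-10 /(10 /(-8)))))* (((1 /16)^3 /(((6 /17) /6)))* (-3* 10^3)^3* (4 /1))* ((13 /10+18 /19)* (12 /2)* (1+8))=3720804609375 /15808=235374785.51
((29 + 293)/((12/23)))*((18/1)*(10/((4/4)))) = 111090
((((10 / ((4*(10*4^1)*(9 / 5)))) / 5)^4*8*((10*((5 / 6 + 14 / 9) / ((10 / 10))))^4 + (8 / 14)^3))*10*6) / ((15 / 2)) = 732905884279 / 15119385910272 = 0.05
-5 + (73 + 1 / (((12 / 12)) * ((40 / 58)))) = 1389 / 20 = 69.45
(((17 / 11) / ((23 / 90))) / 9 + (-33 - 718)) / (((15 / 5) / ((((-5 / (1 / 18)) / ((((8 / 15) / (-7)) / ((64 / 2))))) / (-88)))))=298986975 / 2783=107433.34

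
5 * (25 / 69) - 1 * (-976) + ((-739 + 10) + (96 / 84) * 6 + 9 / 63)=17651 / 69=255.81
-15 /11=-1.36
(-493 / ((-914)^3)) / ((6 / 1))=493 / 4581311664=0.00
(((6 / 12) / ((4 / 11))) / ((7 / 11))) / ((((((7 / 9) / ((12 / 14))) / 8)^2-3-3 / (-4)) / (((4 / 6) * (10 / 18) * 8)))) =-8363520 / 2922521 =-2.86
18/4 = 9/2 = 4.50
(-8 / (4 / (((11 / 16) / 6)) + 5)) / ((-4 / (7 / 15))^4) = -26411 / 711180000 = -0.00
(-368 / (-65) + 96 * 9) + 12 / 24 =113121 / 130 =870.16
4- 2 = 2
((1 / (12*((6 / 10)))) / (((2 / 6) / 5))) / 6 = 25 / 72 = 0.35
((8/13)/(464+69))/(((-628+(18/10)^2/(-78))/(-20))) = 8000/217584991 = 0.00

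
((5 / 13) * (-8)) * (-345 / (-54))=-2300 / 117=-19.66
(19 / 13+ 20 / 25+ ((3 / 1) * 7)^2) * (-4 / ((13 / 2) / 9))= -2454.99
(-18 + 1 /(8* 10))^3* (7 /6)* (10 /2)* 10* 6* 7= -146008608431 /10240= -14258653.17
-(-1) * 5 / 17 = 5 / 17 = 0.29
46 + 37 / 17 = 819 / 17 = 48.18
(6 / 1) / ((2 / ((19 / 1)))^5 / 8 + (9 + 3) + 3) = 0.40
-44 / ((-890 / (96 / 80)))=132 / 2225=0.06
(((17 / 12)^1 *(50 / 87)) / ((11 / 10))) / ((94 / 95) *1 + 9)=201875 / 2724579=0.07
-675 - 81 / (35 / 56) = -4023 / 5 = -804.60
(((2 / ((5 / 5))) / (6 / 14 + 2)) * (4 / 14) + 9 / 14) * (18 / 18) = 209 / 238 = 0.88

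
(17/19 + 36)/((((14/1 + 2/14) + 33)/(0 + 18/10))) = 14721/10450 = 1.41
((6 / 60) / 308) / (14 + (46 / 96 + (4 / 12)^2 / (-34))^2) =749088 / 32823206185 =0.00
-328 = -328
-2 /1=-2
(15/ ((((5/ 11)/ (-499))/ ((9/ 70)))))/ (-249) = 49401/ 5810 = 8.50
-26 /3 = -8.67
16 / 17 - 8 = -120 / 17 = -7.06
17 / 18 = 0.94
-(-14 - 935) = 949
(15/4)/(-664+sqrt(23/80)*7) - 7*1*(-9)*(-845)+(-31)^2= -614577695574/11756851 - 35*sqrt(115)/11756851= -52274.01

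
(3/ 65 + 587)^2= 1456032964/ 4225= 344623.19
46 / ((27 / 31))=1426 / 27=52.81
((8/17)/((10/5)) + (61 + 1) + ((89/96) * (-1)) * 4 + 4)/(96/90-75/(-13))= 1658215/181288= 9.15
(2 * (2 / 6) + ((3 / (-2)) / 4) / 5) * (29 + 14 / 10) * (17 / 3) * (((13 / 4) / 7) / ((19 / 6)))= 15691 / 1050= 14.94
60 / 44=15 / 11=1.36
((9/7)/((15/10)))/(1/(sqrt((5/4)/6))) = sqrt(30)/14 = 0.39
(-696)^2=484416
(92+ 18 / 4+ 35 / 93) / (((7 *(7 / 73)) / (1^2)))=1315387 / 9114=144.33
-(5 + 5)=-10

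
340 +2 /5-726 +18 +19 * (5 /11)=-358.96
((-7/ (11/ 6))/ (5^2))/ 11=-42/ 3025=-0.01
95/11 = 8.64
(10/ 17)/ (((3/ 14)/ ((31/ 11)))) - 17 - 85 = -52882/ 561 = -94.26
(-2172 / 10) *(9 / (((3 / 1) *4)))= -1629 / 10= -162.90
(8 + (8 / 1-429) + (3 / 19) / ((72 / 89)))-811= -558055 / 456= -1223.80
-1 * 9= -9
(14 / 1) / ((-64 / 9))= -63 / 32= -1.97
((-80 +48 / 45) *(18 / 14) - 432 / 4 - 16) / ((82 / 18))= -71028 / 1435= -49.50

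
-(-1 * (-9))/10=-9/10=-0.90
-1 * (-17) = 17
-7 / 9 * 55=-385 / 9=-42.78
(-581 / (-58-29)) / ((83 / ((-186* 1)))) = -434 / 29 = -14.97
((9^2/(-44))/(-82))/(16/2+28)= 9/14432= 0.00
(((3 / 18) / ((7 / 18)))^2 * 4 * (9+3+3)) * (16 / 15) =576 / 49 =11.76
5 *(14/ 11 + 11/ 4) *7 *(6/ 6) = 6195/ 44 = 140.80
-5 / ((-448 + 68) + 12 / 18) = 15 / 1138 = 0.01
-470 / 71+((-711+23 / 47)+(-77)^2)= 17392009 / 3337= 5211.87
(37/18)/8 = 37/144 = 0.26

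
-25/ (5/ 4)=-20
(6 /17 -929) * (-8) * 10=1262960 /17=74291.76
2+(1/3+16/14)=73/21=3.48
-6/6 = -1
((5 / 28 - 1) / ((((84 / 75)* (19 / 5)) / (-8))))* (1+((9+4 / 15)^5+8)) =596800309351 / 5655825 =105519.59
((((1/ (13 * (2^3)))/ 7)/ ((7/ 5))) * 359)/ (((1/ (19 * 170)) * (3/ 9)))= 8696775/ 2548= 3413.18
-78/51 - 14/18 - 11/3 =-914/153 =-5.97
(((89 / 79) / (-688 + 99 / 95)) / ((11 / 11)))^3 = -604422796375 / 137038452765247041659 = -0.00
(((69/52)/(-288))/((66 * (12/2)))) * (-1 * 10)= 115/988416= 0.00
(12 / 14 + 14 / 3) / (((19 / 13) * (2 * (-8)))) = -377 / 1596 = -0.24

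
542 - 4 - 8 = 530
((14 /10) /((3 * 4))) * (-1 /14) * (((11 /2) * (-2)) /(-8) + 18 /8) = -29 /960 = -0.03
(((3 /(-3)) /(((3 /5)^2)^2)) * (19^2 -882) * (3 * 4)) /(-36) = -325625 /243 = -1340.02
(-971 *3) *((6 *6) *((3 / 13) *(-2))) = 629208 / 13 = 48400.62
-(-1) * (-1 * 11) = -11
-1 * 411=-411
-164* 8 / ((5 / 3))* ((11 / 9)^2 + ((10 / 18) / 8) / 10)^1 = -31898 / 27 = -1181.41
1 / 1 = 1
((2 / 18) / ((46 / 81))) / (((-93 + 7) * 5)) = -9 / 19780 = -0.00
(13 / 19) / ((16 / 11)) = 0.47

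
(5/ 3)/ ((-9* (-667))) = 5/ 18009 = 0.00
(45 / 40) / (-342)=-0.00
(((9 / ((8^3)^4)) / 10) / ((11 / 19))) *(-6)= -513 / 3779571220480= -0.00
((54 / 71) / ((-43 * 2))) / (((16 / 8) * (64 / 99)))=-2673 / 390784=-0.01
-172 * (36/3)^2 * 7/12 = -14448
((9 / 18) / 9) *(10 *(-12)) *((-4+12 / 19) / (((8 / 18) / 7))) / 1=6720 / 19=353.68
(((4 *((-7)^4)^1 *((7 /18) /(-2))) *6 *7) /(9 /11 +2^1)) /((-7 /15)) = 1848770 /31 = 59637.74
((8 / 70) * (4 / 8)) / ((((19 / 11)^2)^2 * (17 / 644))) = 2693944 / 11077285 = 0.24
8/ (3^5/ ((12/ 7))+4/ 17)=544/ 9655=0.06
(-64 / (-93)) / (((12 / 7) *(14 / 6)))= 16 / 93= 0.17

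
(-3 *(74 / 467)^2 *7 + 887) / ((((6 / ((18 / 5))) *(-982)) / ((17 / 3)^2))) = -55872354683 / 3212450970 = -17.39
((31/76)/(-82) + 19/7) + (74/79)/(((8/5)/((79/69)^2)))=722098541/207693864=3.48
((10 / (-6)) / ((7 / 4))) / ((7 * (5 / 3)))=-4 / 49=-0.08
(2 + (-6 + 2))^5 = -32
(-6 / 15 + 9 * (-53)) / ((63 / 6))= -45.47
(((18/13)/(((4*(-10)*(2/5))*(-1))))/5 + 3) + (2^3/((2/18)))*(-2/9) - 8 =-10911/520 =-20.98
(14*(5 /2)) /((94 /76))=28.30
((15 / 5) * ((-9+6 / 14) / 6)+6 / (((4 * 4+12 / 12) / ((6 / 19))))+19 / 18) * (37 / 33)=-4696225 / 1343034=-3.50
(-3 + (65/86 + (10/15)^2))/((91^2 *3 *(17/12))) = -0.00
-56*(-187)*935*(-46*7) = -3152805040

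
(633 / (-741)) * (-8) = 1688 / 247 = 6.83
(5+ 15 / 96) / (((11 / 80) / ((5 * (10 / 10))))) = 375 / 2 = 187.50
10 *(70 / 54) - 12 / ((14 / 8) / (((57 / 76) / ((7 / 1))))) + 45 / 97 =12.69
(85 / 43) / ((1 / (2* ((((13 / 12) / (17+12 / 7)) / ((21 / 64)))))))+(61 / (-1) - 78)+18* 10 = 2113937 / 50697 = 41.70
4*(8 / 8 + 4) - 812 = -792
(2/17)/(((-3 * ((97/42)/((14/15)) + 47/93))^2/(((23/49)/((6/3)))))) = 17328752/50155720313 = 0.00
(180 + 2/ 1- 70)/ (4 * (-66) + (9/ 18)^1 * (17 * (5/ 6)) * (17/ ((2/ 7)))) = 2688/ 3779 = 0.71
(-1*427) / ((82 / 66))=-14091 / 41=-343.68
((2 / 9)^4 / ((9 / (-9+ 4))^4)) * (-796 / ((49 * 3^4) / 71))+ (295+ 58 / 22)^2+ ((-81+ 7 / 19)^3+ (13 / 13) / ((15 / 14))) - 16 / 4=-435637.97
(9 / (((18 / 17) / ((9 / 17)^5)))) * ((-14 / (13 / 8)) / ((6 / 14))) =-7715736 / 1085773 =-7.11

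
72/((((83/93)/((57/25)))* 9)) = 42408/2075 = 20.44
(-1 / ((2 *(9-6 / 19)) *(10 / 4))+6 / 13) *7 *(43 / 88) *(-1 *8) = -1415603 / 117975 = -12.00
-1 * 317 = -317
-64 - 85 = -149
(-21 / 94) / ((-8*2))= 21 / 1504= 0.01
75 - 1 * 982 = -907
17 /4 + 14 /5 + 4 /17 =2477 /340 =7.29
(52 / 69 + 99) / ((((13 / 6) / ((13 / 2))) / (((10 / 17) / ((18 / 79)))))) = 2718785 / 3519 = 772.60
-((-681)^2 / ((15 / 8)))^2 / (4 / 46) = -17588295458784 / 25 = -703531818351.36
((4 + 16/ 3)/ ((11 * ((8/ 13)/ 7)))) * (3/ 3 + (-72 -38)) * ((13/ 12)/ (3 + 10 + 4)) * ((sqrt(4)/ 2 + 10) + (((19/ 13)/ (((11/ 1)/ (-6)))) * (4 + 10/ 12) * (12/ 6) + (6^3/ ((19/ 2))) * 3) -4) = -12734637097/ 2813976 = -4525.50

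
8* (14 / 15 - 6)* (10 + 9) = -11552 / 15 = -770.13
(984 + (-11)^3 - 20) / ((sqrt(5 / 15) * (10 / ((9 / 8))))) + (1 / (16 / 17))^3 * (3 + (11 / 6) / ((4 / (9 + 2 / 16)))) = 6775027 / 786432 - 3303 * sqrt(3) / 80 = -62.90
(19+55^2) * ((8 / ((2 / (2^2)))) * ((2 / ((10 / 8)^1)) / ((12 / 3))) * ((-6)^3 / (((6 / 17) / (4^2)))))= -953819136 / 5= -190763827.20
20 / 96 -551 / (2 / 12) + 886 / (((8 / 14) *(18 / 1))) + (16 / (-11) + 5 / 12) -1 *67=-2603851 / 792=-3287.69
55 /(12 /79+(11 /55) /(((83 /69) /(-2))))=-1803175 /5922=-304.49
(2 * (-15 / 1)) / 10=-3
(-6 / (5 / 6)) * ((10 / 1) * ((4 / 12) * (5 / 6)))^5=-7812500 / 6561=-1190.75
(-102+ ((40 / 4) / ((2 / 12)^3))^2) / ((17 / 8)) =37323984 / 17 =2195528.47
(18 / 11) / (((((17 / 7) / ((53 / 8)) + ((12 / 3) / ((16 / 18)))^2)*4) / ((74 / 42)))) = 11766 / 336545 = 0.03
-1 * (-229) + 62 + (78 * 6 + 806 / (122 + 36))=764.10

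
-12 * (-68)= 816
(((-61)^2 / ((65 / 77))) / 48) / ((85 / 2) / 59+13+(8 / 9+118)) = 50713509 / 73232120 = 0.69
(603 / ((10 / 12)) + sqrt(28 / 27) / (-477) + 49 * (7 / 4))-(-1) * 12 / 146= 1181771 / 1460-2 * sqrt(21) / 4293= 809.43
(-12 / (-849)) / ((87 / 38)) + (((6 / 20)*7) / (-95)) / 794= 0.01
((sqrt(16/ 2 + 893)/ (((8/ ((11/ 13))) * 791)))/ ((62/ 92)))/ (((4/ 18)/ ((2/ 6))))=759 * sqrt(901)/ 2550184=0.01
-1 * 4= -4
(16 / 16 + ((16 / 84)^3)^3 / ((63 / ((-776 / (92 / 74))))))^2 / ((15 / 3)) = 264917856013612095644313025205 / 1324597942596936323061692065161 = 0.20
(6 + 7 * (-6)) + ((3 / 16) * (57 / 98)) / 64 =-3612501 / 100352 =-36.00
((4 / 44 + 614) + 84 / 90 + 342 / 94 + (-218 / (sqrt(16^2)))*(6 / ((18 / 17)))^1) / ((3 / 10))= 11197273 / 6204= 1804.85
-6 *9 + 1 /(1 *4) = -215 /4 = -53.75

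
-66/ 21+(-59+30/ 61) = -26325/ 427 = -61.65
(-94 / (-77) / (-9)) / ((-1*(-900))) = -47 / 311850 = -0.00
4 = 4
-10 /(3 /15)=-50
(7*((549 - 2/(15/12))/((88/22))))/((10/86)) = 823837/100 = 8238.37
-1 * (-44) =44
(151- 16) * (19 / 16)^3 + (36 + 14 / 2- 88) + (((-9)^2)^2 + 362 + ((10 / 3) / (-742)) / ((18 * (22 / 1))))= 3206249198191 / 451325952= 7104.07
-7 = -7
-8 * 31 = -248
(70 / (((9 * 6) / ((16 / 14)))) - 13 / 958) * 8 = 151876 / 12933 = 11.74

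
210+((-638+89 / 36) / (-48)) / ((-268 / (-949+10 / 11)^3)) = 25951783342531771 / 616391424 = 42102765.11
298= 298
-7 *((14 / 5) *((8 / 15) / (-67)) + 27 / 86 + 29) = -88608751 / 432150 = -205.04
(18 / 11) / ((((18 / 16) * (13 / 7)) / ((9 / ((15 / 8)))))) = 2688 / 715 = 3.76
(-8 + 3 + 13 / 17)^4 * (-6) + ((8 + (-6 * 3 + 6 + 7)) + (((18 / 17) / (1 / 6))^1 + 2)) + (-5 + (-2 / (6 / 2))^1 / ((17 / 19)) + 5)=-481071475 / 250563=-1919.96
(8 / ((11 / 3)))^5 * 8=63700992 / 161051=395.53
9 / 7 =1.29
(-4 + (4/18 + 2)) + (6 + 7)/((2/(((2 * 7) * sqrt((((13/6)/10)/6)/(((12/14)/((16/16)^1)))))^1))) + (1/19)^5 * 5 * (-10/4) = -79235393/44569782 + 91 * sqrt(1365)/180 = 16.90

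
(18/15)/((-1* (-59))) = 6/295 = 0.02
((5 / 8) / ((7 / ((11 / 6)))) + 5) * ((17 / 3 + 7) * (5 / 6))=164825 / 3024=54.51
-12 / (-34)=6 / 17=0.35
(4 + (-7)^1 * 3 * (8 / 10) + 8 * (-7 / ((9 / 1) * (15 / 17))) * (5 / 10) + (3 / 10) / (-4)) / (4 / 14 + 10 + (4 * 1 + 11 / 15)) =-123991 / 113544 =-1.09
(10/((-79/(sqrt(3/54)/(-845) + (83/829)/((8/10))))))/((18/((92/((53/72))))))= -381800/3471023 + 368*sqrt(2)/2122809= -0.11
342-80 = 262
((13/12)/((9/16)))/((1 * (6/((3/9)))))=26/243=0.11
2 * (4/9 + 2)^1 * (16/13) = 704/117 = 6.02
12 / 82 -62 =-2536 / 41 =-61.85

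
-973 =-973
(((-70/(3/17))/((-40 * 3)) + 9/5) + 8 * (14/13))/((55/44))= 32107/2925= 10.98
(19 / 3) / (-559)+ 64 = 107309 / 1677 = 63.99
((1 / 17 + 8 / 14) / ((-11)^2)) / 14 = 75 / 201586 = 0.00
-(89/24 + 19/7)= -1079/168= -6.42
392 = 392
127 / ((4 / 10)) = 635 / 2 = 317.50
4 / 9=0.44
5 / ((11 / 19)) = 95 / 11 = 8.64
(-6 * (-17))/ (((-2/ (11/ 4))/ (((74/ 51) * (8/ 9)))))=-1628/ 9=-180.89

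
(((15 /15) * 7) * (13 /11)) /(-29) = -91 /319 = -0.29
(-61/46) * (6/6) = -61/46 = -1.33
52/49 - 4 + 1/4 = -527/196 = -2.69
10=10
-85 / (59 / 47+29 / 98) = -78302 / 1429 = -54.79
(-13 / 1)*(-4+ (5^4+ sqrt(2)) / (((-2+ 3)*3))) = -7969 / 3 - 13*sqrt(2) / 3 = -2662.46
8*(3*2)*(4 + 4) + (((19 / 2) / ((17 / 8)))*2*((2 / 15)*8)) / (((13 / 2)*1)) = 385.47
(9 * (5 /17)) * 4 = 180 /17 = 10.59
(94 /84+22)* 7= 971 /6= 161.83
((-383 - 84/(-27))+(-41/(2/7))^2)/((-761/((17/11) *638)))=-358728985/13698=-26188.42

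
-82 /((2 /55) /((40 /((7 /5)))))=-451000 /7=-64428.57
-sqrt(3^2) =-3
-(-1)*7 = 7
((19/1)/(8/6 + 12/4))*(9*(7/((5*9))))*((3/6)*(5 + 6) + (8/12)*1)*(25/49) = 3515/182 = 19.31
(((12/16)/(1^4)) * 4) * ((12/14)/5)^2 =108/1225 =0.09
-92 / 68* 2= -2.71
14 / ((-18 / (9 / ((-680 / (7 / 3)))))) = 49 / 2040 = 0.02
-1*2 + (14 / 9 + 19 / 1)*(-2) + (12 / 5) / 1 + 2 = -1742 / 45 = -38.71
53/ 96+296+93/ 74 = 1057817/ 3552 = 297.81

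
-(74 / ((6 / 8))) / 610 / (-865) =148 / 791475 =0.00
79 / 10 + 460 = 4679 / 10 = 467.90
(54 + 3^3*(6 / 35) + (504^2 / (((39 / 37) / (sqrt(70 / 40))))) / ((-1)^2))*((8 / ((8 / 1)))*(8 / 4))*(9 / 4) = 9234 / 35 + 7048944*sqrt(7) / 13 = 1434860.20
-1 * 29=-29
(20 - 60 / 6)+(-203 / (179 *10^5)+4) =250599797 / 17900000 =14.00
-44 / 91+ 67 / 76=2753 / 6916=0.40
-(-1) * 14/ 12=7/ 6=1.17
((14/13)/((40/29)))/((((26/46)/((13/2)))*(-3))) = -4669/1560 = -2.99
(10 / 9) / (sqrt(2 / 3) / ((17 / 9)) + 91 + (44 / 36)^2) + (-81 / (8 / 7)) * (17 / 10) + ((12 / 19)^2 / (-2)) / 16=-28222449947222139 / 234234621876880 - 185895 * sqrt(6) / 8110617101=-120.49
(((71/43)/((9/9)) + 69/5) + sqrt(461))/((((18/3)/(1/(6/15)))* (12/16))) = 3322/387 + 5* sqrt(461)/9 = 20.51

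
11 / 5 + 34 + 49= 426 / 5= 85.20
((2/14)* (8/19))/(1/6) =48/133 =0.36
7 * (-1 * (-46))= 322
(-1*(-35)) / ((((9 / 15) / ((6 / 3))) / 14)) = 4900 / 3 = 1633.33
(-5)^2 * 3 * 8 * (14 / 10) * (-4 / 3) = -1120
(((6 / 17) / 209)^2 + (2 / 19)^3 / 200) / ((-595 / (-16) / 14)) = 1666208 / 509686288375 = 0.00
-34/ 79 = -0.43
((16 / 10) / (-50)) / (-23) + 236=678504 / 2875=236.00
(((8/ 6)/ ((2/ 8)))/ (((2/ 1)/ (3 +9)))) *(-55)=-1760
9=9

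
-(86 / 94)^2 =-1849 / 2209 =-0.84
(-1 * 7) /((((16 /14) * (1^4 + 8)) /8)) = -49 /9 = -5.44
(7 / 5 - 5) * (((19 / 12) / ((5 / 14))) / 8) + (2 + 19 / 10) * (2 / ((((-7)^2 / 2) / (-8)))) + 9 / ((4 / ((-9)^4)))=14757.71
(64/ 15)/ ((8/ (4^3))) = 34.13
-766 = -766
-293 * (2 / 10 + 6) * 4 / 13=-36332 / 65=-558.95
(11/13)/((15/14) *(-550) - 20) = -77/55445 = -0.00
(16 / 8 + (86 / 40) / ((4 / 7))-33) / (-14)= 2179 / 1120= 1.95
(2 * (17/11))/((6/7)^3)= 5831/1188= 4.91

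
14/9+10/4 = 73/18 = 4.06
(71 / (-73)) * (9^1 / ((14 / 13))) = -8307 / 1022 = -8.13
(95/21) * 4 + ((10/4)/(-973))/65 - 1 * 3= 1145635/75894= 15.10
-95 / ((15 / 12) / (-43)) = 3268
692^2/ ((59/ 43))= 20591152/ 59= 349002.58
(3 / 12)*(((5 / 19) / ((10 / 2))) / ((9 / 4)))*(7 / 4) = 0.01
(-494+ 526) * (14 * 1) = 448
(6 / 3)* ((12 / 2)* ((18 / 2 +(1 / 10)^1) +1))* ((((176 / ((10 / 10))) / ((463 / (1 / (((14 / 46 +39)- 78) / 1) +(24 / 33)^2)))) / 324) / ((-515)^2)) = 7295836 / 27049588273125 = 0.00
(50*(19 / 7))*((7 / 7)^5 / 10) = 13.57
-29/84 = -0.35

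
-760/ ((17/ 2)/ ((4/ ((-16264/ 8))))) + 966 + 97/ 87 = 153076681/ 158253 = 967.29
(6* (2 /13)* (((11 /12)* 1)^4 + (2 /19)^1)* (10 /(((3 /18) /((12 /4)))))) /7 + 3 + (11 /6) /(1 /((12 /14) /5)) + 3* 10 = 21815371 /414960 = 52.57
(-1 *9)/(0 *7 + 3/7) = -21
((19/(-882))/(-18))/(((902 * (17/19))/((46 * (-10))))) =-41515/60860646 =-0.00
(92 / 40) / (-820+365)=-23 / 4550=-0.01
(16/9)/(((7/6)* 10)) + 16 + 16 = 32.15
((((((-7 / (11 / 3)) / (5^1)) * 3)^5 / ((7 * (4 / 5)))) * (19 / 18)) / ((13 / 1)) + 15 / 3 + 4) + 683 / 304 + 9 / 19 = 4650952155283 / 397795970000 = 11.69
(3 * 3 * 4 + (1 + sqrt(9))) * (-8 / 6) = -160 / 3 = -53.33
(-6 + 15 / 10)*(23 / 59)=-207 / 118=-1.75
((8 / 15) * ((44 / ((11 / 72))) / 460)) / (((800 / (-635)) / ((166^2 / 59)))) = -20997672 / 169625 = -123.79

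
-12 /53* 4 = -48 /53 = -0.91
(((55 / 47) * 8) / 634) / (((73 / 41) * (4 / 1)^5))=0.00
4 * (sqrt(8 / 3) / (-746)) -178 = -178 -4 * sqrt(6) / 1119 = -178.01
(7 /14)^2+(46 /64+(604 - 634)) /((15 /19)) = -17683 /480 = -36.84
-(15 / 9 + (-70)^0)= -8 / 3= -2.67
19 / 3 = 6.33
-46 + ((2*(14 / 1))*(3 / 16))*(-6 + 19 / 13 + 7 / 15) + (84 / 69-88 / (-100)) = -975929 / 14950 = -65.28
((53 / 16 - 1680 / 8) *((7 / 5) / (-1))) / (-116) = -23149 / 9280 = -2.49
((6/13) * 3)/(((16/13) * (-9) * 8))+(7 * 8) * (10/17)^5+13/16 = 430812707/90870848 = 4.74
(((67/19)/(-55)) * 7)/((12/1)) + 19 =237791/12540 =18.96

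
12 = 12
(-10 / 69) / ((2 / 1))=-5 / 69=-0.07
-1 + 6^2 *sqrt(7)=-1 + 36 *sqrt(7)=94.25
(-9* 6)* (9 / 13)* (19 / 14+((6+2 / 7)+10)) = -4617 / 7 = -659.57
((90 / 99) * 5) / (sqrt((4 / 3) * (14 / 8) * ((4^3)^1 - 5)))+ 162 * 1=50 * sqrt(1239) / 4543+ 162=162.39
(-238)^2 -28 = 56616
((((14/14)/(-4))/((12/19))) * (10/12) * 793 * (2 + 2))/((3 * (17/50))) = -1883375/1836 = -1025.80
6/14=3/7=0.43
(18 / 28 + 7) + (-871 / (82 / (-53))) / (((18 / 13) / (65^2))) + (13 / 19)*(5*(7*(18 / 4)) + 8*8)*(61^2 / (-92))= 15456923269397 / 9030168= 1711698.31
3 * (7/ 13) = 21/ 13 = 1.62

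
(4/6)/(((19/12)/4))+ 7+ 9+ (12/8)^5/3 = 12291/608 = 20.22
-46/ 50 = -23/ 25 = -0.92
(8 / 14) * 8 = 32 / 7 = 4.57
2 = 2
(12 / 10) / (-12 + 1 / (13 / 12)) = -13 / 120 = -0.11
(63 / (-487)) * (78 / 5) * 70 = -68796 / 487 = -141.26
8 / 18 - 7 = -59 / 9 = -6.56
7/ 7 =1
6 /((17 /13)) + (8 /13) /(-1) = 878 /221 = 3.97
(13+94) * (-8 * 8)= -6848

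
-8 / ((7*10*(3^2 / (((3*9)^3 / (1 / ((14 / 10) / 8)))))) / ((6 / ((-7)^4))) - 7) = -52488 / 434273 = -0.12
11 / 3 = 3.67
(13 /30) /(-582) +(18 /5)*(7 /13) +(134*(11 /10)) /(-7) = -30378091 /1588860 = -19.12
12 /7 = 1.71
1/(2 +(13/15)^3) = 3375/8947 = 0.38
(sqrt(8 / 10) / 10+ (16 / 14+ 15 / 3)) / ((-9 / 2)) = -86 / 63 - 2 * sqrt(5) / 225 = -1.38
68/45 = 1.51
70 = 70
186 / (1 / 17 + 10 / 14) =11067 / 46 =240.59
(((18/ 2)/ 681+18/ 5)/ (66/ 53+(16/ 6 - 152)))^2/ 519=141726979827/ 123558351553049300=0.00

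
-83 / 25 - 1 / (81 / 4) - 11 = -29098 / 2025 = -14.37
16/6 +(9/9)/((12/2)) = 17/6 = 2.83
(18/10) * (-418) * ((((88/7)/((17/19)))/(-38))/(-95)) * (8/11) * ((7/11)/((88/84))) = -6048/4675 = -1.29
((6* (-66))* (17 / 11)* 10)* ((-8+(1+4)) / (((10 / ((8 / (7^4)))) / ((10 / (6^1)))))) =24480 / 2401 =10.20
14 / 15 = 0.93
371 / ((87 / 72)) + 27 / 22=196671 / 638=308.26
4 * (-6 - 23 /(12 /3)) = -47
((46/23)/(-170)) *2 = -2/85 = -0.02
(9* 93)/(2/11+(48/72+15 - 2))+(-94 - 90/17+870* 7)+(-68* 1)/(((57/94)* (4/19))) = 128619191/23307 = 5518.48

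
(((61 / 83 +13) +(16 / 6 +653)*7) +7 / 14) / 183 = 2292743 / 91134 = 25.16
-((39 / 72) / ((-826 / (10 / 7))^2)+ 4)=-802356901 / 200589144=-4.00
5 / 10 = 1 / 2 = 0.50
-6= -6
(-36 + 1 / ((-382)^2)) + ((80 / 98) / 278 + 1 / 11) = -35.91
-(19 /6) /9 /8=-19 /432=-0.04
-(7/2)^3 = -343/8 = -42.88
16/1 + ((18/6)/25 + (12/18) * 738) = 12703/25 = 508.12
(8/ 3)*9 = 24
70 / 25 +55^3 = 831889 / 5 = 166377.80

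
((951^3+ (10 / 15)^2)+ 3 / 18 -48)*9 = 15481535465 / 2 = 7740767732.50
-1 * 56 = -56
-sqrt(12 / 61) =-2*sqrt(183) / 61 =-0.44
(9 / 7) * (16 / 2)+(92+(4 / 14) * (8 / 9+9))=946 / 9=105.11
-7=-7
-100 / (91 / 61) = -6100 / 91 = -67.03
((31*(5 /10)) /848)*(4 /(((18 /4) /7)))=217 /1908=0.11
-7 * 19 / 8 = -133 / 8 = -16.62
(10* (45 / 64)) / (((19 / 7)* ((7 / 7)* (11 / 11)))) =1575 / 608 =2.59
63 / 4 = 15.75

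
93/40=2.32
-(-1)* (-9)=-9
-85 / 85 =-1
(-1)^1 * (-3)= 3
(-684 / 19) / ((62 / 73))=-1314 / 31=-42.39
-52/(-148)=13/37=0.35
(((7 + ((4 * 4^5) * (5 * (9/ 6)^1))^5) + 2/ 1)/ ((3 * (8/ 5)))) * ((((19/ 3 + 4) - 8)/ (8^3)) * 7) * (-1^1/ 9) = -744782788376395776000245/ 36864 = -20203526160384000000.01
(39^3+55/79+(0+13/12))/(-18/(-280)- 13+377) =162.94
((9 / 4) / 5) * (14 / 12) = 21 / 40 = 0.52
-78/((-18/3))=13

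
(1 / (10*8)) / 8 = 1 / 640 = 0.00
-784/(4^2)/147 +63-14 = 146/3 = 48.67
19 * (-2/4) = -19/2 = -9.50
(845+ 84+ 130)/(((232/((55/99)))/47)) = 82955/696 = 119.19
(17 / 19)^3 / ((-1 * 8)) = -4913 / 54872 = -0.09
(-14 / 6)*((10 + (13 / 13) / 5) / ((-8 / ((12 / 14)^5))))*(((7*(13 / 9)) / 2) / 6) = 1989 / 1715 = 1.16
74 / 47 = 1.57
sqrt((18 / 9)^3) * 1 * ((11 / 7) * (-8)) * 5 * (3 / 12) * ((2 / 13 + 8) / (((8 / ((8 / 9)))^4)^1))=-23320 * sqrt(2) / 597051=-0.06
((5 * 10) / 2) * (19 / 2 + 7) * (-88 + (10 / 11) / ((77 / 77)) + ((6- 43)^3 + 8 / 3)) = -41858375 / 2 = -20929187.50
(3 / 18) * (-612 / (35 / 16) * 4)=-6528 / 35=-186.51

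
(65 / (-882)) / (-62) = 65 / 54684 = 0.00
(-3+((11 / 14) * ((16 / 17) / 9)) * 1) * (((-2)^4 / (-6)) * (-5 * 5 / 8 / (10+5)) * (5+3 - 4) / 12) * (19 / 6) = -296875 / 173502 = -1.71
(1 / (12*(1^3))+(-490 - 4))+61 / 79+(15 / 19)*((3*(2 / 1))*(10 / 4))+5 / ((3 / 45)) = -7318319 / 18012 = -406.30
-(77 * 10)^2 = -592900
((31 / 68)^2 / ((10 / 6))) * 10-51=-115029 / 2312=-49.75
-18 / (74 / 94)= -846 / 37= -22.86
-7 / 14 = -1 / 2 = -0.50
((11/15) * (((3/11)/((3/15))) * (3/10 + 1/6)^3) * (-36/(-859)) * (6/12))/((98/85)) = 119/64425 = 0.00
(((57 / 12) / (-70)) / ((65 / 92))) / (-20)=437 / 91000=0.00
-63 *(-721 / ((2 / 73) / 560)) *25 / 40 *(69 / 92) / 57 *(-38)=-290139412.50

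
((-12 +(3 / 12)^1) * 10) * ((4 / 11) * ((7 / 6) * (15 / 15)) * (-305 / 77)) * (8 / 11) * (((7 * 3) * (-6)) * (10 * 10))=-2408280000 / 1331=-1809376.41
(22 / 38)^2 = 121 / 361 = 0.34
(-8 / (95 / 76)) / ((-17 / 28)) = 10.54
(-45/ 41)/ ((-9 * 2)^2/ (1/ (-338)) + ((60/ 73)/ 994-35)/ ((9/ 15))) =4897935/ 488964509281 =0.00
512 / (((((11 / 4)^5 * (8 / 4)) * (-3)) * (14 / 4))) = -524288 / 3382071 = -0.16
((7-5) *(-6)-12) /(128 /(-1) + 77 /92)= 2208 /11699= 0.19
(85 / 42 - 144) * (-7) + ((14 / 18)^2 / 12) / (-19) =18354065 / 18468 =993.83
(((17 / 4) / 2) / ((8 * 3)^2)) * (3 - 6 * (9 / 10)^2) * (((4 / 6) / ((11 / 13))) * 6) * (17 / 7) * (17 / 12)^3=-572202371 / 2554675200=-0.22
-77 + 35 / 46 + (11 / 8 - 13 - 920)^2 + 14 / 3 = 3832441357 / 4416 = 867853.57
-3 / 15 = -1 / 5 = -0.20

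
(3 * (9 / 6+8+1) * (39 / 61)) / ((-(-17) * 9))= 273 / 2074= 0.13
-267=-267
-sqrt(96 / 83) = -4 * sqrt(498) / 83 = -1.08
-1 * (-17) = 17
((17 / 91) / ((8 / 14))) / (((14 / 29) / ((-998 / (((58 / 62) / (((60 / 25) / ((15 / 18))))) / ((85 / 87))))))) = -26823246 / 13195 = -2032.83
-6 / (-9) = 2 / 3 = 0.67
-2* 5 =-10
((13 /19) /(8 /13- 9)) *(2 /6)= -169 /6213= -0.03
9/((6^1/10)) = 15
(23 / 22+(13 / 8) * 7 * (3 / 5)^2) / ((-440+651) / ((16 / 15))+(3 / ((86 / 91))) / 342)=55436718 / 2133389225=0.03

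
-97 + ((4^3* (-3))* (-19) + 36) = 3587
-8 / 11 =-0.73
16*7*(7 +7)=1568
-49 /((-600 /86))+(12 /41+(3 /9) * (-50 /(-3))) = 474961 /36900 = 12.87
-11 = -11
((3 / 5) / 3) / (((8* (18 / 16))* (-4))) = -1 / 180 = -0.01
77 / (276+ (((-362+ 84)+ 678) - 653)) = 77 / 23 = 3.35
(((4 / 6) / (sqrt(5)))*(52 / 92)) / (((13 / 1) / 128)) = 256*sqrt(5) / 345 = 1.66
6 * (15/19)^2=1350/361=3.74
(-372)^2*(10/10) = 138384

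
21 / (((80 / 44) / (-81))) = -18711 / 20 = -935.55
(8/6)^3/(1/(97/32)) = 7.19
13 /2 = 6.50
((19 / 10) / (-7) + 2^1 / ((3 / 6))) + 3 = 471 / 70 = 6.73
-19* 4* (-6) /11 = 456 /11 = 41.45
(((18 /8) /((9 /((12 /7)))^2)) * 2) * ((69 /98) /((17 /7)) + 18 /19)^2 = 62608050 /250493929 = 0.25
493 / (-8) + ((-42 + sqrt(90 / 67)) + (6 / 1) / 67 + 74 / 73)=-4011471 / 39128 + 3 * sqrt(670) / 67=-101.36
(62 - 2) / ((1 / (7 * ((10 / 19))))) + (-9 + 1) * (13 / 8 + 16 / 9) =33145 / 171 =193.83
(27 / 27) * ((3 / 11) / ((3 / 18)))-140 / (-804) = 4003 / 2211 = 1.81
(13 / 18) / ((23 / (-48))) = -104 / 69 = -1.51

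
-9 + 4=-5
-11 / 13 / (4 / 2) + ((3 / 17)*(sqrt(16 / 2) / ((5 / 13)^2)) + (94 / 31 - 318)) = -254205 / 806 + 1014*sqrt(2) / 425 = -312.02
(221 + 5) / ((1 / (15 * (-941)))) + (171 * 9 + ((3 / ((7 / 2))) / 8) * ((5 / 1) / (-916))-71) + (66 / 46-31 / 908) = -426969079709479 / 133908208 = -3188520.60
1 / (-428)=-1 / 428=-0.00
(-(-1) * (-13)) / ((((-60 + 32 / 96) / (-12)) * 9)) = -52 / 179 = -0.29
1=1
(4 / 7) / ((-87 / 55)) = -220 / 609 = -0.36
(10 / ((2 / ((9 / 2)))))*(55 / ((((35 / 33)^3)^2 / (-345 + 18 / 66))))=-22037609423016 / 73530625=-299706.54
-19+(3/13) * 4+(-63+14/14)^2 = 3825.92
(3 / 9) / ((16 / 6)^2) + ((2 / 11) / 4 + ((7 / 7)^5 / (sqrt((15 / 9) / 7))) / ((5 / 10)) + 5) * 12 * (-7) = -298335 / 704-168 * sqrt(105) / 5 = -768.07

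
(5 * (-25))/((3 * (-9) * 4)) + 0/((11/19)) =125/108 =1.16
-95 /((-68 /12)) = 285 /17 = 16.76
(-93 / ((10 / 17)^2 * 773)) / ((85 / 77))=-121737 / 386500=-0.31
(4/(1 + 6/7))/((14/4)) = 8/13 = 0.62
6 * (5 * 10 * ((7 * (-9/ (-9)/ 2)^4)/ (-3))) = -175/ 4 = -43.75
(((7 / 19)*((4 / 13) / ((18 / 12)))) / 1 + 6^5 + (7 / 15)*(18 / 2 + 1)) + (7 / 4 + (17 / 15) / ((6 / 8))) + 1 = 346121249 / 44460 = 7785.00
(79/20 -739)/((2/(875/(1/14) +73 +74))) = -182248297/40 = -4556207.42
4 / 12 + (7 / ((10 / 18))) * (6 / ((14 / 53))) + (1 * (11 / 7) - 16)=272.10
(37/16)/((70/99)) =3663/1120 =3.27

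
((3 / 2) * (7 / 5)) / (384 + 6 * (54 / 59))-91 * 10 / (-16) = 2178519 / 38300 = 56.88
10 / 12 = 5 / 6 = 0.83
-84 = -84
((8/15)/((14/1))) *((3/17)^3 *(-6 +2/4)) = -198/171955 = -0.00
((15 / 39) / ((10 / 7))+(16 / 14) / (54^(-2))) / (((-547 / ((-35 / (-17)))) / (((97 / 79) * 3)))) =-51915855 / 1123538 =-46.21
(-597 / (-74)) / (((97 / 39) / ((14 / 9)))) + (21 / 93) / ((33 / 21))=6351030 / 1223849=5.19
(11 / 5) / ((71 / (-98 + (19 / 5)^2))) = -22979 / 8875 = -2.59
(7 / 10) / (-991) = -7 / 9910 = -0.00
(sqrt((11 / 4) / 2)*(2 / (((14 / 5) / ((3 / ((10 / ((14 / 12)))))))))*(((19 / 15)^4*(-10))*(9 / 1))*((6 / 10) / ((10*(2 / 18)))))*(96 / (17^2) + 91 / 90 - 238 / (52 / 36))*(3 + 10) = 7201435897373*sqrt(22) / 433500000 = 77918.64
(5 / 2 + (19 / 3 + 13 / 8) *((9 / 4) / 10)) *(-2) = -1373 / 160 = -8.58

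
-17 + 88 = 71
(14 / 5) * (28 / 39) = 392 / 195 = 2.01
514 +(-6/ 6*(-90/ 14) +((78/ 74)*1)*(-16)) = 130423/ 259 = 503.56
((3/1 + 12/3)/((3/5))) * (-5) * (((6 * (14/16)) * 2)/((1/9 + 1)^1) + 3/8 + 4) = -19355/24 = -806.46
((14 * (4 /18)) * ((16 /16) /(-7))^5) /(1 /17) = -68 /21609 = -0.00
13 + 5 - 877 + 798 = -61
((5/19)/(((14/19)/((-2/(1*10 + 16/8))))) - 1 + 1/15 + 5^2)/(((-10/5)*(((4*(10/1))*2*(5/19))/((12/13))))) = -191577/364000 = -0.53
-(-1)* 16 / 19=16 / 19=0.84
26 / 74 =13 / 37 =0.35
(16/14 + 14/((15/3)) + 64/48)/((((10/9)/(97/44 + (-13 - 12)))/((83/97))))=-69179919/746900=-92.62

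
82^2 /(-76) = -1681 /19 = -88.47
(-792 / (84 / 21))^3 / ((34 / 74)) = -287208504 / 17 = -16894617.88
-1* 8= -8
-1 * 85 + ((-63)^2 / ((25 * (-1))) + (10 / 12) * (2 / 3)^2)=-164288 / 675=-243.39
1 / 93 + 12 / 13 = 1129 / 1209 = 0.93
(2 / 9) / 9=0.02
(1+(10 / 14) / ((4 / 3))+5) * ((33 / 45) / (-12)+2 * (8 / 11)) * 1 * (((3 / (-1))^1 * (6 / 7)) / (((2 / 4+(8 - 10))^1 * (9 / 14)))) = 168299 / 6930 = 24.29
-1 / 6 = -0.17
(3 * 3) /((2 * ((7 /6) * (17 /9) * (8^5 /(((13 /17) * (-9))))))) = -28431 /66289664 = -0.00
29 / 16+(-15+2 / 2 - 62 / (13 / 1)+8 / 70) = -122613 / 7280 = -16.84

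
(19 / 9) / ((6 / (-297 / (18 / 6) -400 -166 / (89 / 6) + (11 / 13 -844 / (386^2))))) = -46342112165 / 258582558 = -179.22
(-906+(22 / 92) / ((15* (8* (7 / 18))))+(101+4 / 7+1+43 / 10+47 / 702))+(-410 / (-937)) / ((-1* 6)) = -338516382941 / 423606456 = -799.13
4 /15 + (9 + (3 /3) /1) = 154 /15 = 10.27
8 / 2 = 4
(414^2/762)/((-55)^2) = 28566/384175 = 0.07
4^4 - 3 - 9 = 244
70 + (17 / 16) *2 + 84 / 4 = 93.12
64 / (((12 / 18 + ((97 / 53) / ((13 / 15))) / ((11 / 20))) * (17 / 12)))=10.03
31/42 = 0.74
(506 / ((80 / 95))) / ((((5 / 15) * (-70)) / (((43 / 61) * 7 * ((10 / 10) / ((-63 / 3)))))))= 206701 / 34160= 6.05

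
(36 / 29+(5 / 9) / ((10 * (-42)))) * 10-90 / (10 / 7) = -50.60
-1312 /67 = -19.58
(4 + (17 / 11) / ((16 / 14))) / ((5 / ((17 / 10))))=8007 / 4400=1.82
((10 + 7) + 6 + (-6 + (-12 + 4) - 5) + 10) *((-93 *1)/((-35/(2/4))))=93/5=18.60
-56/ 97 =-0.58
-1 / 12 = -0.08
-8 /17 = -0.47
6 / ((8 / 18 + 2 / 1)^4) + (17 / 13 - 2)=-798273 / 1522664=-0.52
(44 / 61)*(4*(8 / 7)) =3.30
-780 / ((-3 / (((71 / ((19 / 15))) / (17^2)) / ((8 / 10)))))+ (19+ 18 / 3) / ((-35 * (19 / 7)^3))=124880320 / 1982251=63.00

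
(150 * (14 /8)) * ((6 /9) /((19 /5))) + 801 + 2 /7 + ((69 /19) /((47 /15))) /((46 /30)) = 279023 /329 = 848.09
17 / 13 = 1.31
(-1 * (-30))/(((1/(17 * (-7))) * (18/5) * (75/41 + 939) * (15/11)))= -0.77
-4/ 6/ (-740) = 1/ 1110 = 0.00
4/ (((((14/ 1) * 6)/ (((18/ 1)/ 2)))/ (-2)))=-6/ 7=-0.86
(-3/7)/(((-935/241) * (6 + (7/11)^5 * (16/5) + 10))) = 10585443/1565206048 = 0.01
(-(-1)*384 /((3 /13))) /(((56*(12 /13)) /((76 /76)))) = 676 /21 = 32.19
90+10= 100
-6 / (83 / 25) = -150 / 83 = -1.81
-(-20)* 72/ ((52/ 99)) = 35640/ 13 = 2741.54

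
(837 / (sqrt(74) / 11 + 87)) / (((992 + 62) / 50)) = 284229 / 622727 - 297 *sqrt(74) / 622727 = 0.45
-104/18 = -52/9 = -5.78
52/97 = 0.54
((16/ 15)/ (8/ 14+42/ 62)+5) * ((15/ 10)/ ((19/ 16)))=190376/ 25745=7.39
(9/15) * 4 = 12/5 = 2.40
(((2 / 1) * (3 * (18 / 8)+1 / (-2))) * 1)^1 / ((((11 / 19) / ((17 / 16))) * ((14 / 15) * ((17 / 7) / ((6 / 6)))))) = 7125 / 704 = 10.12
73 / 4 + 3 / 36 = 18.33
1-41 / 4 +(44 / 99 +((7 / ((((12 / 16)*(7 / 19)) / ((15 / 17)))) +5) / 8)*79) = 319837 / 1224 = 261.30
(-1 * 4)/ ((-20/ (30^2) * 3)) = 60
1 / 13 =0.08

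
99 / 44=9 / 4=2.25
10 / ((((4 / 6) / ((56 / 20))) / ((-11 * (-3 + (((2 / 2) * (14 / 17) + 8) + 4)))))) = -77154 / 17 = -4538.47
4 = 4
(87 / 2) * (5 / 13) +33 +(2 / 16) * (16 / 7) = 9103 / 182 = 50.02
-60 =-60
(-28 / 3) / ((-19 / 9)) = 84 / 19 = 4.42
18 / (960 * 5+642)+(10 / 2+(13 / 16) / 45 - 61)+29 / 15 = -7058749 / 130608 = -54.05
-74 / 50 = -37 / 25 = -1.48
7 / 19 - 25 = -468 / 19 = -24.63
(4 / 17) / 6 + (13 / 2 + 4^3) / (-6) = -2389 / 204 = -11.71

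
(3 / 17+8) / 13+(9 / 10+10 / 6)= 21187 / 6630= 3.20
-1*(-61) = 61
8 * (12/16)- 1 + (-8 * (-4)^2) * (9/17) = -62.76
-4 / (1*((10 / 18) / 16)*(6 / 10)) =-192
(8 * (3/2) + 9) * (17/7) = 51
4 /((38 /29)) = 3.05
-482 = -482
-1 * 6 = -6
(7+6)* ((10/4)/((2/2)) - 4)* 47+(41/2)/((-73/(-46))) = -131923/146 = -903.58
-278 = -278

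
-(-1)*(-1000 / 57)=-1000 / 57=-17.54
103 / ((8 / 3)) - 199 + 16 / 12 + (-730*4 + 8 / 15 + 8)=-368461 / 120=-3070.51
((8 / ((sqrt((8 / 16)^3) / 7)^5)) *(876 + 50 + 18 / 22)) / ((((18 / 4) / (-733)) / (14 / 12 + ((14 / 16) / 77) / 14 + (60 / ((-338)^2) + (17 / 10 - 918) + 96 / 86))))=9528418545607325633352832 *sqrt(2) / 4012277841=3358495914083234.40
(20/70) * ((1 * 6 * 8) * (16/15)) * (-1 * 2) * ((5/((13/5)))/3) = -5120/273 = -18.75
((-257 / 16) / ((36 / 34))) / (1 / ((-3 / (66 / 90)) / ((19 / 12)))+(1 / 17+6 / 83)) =92469885 / 1559992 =59.28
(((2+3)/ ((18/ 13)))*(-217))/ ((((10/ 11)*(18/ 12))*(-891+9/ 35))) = 1086085/ 1683504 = 0.65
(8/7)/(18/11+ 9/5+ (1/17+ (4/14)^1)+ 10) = 1870/22549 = 0.08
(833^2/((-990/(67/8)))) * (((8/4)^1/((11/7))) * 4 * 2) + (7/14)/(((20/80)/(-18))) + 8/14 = -59802.91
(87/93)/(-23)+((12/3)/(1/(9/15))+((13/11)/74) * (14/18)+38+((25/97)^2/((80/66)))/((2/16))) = 40.81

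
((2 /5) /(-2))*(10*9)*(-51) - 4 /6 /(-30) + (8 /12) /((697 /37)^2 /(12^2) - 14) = 18787844893 /20466855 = 917.96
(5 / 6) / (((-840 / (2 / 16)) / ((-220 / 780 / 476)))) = 11 / 149700096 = 0.00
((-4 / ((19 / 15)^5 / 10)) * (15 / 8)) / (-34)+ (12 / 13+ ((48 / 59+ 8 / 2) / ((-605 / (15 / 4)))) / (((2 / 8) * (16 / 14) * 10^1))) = 124162217566041 / 78131768763620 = 1.59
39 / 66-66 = -1439 / 22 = -65.41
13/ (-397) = -13/ 397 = -0.03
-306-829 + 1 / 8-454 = -12711 / 8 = -1588.88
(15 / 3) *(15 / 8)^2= 1125 / 64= 17.58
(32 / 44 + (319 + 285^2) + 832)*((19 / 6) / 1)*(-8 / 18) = -11477824 / 99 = -115937.62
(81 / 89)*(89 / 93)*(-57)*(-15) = 23085 / 31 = 744.68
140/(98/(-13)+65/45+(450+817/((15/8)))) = 81900/514589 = 0.16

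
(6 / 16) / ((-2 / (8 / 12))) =-1 / 8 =-0.12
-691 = -691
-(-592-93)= 685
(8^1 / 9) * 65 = 520 / 9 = 57.78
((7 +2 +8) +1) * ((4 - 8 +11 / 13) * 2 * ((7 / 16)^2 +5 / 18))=-44321 / 832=-53.27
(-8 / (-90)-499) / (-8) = 22451 / 360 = 62.36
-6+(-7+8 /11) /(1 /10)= -756 /11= -68.73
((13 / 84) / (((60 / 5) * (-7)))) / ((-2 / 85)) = 1105 / 14112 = 0.08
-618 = -618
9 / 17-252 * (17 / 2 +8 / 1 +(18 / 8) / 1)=-80316 / 17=-4724.47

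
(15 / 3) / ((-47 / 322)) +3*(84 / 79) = -115346 / 3713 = -31.07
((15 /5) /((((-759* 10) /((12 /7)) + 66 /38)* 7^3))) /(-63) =38 /1211393337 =0.00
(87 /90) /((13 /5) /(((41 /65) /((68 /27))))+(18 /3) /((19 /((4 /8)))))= 203319 /2216690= 0.09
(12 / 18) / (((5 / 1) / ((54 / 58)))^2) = 486 / 21025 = 0.02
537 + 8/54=14503/27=537.15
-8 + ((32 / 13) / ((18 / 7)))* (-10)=-2056 / 117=-17.57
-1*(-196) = 196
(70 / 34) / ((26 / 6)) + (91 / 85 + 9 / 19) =42397 / 20995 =2.02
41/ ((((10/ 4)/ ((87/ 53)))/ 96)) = 684864/ 265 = 2584.39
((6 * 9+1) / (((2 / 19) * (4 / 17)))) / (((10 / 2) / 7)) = 24871 / 8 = 3108.88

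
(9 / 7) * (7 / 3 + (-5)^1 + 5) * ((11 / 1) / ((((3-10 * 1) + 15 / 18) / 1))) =-198 / 37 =-5.35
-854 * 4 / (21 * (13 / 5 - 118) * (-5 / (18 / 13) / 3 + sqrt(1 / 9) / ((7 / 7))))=-43920 / 27119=-1.62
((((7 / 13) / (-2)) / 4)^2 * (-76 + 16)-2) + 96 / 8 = 26305 / 2704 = 9.73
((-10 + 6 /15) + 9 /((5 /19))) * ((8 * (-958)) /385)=-942672 /1925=-489.70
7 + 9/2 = 23/2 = 11.50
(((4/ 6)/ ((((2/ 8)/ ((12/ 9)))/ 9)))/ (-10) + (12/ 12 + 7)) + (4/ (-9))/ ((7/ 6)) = 464/ 105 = 4.42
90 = 90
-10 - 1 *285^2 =-81235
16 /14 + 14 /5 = 138 /35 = 3.94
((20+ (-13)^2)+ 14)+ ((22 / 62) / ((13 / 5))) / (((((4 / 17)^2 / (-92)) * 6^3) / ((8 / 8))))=70317391 / 348192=201.95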